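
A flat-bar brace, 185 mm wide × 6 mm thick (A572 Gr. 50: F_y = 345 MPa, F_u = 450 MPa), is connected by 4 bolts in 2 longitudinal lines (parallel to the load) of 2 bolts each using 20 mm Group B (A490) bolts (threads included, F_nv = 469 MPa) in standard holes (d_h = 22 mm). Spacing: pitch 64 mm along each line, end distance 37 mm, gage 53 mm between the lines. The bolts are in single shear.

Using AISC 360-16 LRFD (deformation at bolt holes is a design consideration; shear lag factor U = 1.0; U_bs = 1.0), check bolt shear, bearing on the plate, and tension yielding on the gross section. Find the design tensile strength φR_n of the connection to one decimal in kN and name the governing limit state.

Bolt shear: A_b = π(20)²/4 = 314.16 mm². φR_n = 0.75 × 469 × 314.16 × 4 × 1 = 442.0 kN.
Bearing (6 mm plate, F_u = 450 MPa): end bolts L_c = 37 − 22/2 = 26, R_n = min(1.2×26×6×450, 2.4×20×6×450) = 84.24 kN/bolt; interior L_c = 64 − 22 = 42, R_n = 129.6 kN/bolt. φR_n = 0.75 × (2×84.24 + 2×129.6) = 320.8 kN.
Tension yield (gross): A_g = 185×6 = 1110 mm². φR_n = 0.90 × 345 × 1110 = 344.7 kN.
Governing: min(442.0, 320.8, 344.7) = 320.8 kN → bearing.

320.8 kN (bearing governs)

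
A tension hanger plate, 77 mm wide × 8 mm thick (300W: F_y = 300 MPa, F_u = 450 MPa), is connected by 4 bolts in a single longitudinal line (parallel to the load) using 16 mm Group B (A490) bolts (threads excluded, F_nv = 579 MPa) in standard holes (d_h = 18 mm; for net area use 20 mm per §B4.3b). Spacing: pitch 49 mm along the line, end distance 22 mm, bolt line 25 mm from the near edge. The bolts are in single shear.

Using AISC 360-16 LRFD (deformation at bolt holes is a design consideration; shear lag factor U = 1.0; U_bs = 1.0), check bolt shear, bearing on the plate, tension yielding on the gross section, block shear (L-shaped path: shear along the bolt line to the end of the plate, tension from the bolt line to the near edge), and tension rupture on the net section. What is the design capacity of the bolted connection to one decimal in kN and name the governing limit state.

153.9 kN (net-section rupture governs)

Bolt shear: A_b = π(16)²/4 = 201.06 mm². φR_n = 0.75 × 579 × 201.06 × 4 × 1 = 349.2 kN.
Bearing (8 mm plate, F_u = 450 MPa): end bolts L_c = 22 − 18/2 = 13, R_n = min(1.2×13×8×450, 2.4×16×8×450) = 56.16 kN/bolt; interior L_c = 49 − 18 = 31, R_n = 133.92 kN/bolt. φR_n = 0.75 × (1×56.16 + 3×133.92) = 343.4 kN.
Tension yield (gross): A_g = 77×8 = 616 mm². φR_n = 0.90 × 300 × 616 = 166.3 kN.
Block shear: shear path 1×[22+3×49] = 1×169 mm, A_gv = 1352, A_nv = 1×(169 − 3.5×20)×8 = 792 mm²; tension to near edge: (25 − 0.5×20)×8 = 120 mm². R_n = min(0.6×450×792, 0.6×300×1352) + 1.0×450×120 = min(213.84, 243.36) + 54 = 267.84 kN. φR_n = 0.75 × 267.84 = 200.9 kN.
Tension rupture (net): A_n = (77 − 1×20)×8 = 456 mm² (U = 1.0, A_e = A_n). φR_n = 0.75 × 450 × 456 = 153.9 kN.
Governing: min(349.2, 343.4, 166.3, 200.9, 153.9) = 153.9 kN → net-section rupture.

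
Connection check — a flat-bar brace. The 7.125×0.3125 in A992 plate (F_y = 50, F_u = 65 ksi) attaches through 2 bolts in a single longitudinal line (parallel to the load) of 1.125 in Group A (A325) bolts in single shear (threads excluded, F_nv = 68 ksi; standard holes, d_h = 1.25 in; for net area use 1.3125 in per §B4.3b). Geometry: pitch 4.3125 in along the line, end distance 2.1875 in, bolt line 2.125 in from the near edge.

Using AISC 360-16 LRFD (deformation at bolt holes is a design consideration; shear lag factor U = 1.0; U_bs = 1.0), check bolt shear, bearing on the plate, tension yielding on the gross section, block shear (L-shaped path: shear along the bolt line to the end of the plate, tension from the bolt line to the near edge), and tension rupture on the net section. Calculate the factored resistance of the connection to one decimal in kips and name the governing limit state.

Bolt shear: A_b = π(1.125)²/4 = 0.99402 in². φR_n = 0.75 × 68 × 0.99402 × 2 × 1 = 101.4 kips.
Bearing (0.3125 in plate, F_u = 65 ksi): end bolts L_c = 2.1875 − 1.25/2 = 1.5625, R_n = min(1.2×1.5625×0.3125×65, 2.4×1.125×0.3125×65) = 38.086 kips/bolt; interior L_c = 4.3125 − 1.25 = 3.0625, R_n = 54.844 kips/bolt. φR_n = 0.75 × (1×38.086 + 1×54.844) = 69.7 kips.
Tension yield (gross): A_g = 7.125×0.3125 = 2.2266 in². φR_n = 0.90 × 50 × 2.2266 = 100.2 kips.
Block shear: shear path 1×[2.1875+1×4.3125] = 1×6.5 in, A_gv = 2.0313, A_nv = 1×(6.5 − 1.5×1.3125)×0.3125 = 1.416 in²; tension to near edge: (2.125 − 0.5×1.3125)×0.3125 = 0.45898 in². R_n = min(0.6×65×1.416, 0.6×50×2.0313) + 1.0×65×0.45898 = min(55.224, 60.939) + 29.834 = 85.058 kips. φR_n = 0.75 × 85.058 = 63.8 kips.
Tension rupture (net): A_n = (7.125 − 1×1.3125)×0.3125 = 1.8164 in² (U = 1.0, A_e = A_n). φR_n = 0.75 × 65 × 1.8164 = 88.5 kips.
Governing: min(101.4, 69.7, 100.2, 63.8, 88.5) = 63.8 kips → block shear.

63.8 kips (block shear governs)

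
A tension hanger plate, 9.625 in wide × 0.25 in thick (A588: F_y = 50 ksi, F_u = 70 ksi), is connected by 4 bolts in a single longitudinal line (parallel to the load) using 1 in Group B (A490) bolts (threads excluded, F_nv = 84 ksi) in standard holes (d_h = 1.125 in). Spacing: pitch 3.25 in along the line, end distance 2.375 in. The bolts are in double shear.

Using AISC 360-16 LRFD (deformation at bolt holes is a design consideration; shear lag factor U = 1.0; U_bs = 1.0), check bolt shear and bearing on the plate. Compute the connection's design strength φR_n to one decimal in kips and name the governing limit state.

Bolt shear: A_b = π(1)²/4 = 0.7854 in². φR_n = 0.75 × 84 × 0.7854 × 4 × 2 = 395.8 kips.
Bearing (0.25 in plate, F_u = 70 ksi): end bolts L_c = 2.375 − 1.125/2 = 1.8125, R_n = min(1.2×1.8125×0.25×70, 2.4×1×0.25×70) = 38.063 kips/bolt; interior L_c = 3.25 − 1.125 = 2.125, R_n = 42 kips/bolt. φR_n = 0.75 × (1×38.063 + 3×42) = 123.0 kips.
Governing: min(395.8, 123.0) = 123.0 kips → bearing.

123.0 kips (bearing governs)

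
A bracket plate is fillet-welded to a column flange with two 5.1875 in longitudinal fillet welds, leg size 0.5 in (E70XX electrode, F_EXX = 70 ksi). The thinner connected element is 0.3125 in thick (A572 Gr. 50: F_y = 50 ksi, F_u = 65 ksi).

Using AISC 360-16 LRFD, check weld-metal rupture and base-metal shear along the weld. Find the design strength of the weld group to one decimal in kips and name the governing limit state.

Weld metal: throat = 0.707×0.5 = 0.3535 in, L = 2×5.1875 = 10.375 in. φR_n = 0.75 × 0.6 × 70 × 0.3535 × 10.375 = 115.5 kips.
Base metal shear (0.3125 in plate): yield φR_n = 1.0×0.6×50×0.3125×10.375 = 97.3 kips; rupture φR_n = 0.75×0.6×65×0.3125×10.375 = 94.8 kips; take 94.8 kips (rupture).
Governing: min(115.5, 94.8) = 94.8 kips → base-metal shear.

94.8 kips (base-metal shear governs)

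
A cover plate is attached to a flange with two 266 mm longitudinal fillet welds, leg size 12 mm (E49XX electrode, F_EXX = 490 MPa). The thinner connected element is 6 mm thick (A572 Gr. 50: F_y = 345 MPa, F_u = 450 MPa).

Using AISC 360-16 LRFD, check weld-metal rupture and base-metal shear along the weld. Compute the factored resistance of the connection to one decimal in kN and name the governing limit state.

Weld metal: throat = 0.707×12 = 8.484 mm, L = 2×266 = 532 mm. φR_n = 0.75 × 0.6 × 490 × 8.484 × 532 = 995.2 kN.
Base metal shear (6 mm plate): yield φR_n = 1.0×0.6×345×6×532 = 660.7 kN; rupture φR_n = 0.75×0.6×450×6×532 = 646.4 kN; take 646.4 kN (rupture).
Governing: min(995.2, 646.4) = 646.4 kN → base-metal shear.

646.4 kN (base-metal shear governs)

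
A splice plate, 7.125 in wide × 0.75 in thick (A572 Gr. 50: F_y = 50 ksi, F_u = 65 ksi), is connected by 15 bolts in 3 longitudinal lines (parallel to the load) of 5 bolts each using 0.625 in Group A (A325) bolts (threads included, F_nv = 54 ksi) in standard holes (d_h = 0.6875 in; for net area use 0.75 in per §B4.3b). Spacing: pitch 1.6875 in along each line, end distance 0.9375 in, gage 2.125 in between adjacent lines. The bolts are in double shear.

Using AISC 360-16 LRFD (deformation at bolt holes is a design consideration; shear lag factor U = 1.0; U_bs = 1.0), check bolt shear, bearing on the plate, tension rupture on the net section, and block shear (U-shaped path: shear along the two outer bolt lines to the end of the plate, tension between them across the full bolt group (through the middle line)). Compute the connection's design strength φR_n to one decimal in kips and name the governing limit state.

178.2 kips (net-section rupture governs)

Bolt shear: A_b = π(0.625)²/4 = 0.3068 in². φR_n = 0.75 × 54 × 0.3068 × 15 × 2 = 372.8 kips.
Bearing (0.75 in plate, F_u = 65 ksi): end bolts L_c = 0.9375 − 0.6875/2 = 0.59375, R_n = min(1.2×0.59375×0.75×65, 2.4×0.625×0.75×65) = 34.734 kips/bolt; interior L_c = 1.6875 − 0.6875 = 1, R_n = 58.5 kips/bolt. φR_n = 0.75 × (3×34.734 + 12×58.5) = 604.7 kips.
Tension rupture (net): A_n = (7.125 − 3×0.75)×0.75 = 3.6563 in² (U = 1.0, A_e = A_n). φR_n = 0.75 × 65 × 3.6563 = 178.2 kips.
Block shear: shear path 2×[0.9375+4×1.6875] = 2×7.6875 in, A_gv = 11.531, A_nv = 2×(7.6875 − 4.5×0.75)×0.75 = 6.4688 in²; tension across gage: (4.25 − 2×0.75)×0.75 = 2.0625 in². R_n = min(0.6×65×6.4688, 0.6×50×11.531) + 1.0×65×2.0625 = min(252.28, 345.93) + 134.06 = 386.34 kips. φR_n = 0.75 × 386.34 = 289.8 kips.
Governing: min(372.8, 604.7, 178.2, 289.8) = 178.2 kips → net-section rupture.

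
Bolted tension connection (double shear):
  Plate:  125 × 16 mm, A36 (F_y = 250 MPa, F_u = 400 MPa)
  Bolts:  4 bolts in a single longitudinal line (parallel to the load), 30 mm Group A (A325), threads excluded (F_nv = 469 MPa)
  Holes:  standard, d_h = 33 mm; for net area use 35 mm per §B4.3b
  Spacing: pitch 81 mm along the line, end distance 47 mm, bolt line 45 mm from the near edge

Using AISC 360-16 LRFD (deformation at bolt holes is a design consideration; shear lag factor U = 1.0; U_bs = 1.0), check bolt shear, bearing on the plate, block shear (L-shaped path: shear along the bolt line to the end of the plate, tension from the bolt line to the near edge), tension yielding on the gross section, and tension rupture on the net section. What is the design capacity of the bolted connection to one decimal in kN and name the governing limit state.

Bolt shear: A_b = π(30)²/4 = 706.86 mm². φR_n = 0.75 × 469 × 706.86 × 4 × 2 = 1989.1 kN.
Bearing (16 mm plate, F_u = 400 MPa): end bolts L_c = 47 − 33/2 = 30.5, R_n = min(1.2×30.5×16×400, 2.4×30×16×400) = 234.24 kN/bolt; interior L_c = 81 − 33 = 48, R_n = 368.64 kN/bolt. φR_n = 0.75 × (1×234.24 + 3×368.64) = 1005.1 kN.
Block shear: shear path 1×[47+3×81] = 1×290 mm, A_gv = 4640, A_nv = 1×(290 − 3.5×35)×16 = 2680 mm²; tension to near edge: (45 − 0.5×35)×16 = 440 mm². R_n = min(0.6×400×2680, 0.6×250×4640) + 1.0×400×440 = min(643.2, 696) + 176 = 819.2 kN. φR_n = 0.75 × 819.2 = 614.4 kN.
Tension yield (gross): A_g = 125×16 = 2000 mm². φR_n = 0.90 × 250 × 2000 = 450.0 kN.
Tension rupture (net): A_n = (125 − 1×35)×16 = 1440 mm² (U = 1.0, A_e = A_n). φR_n = 0.75 × 400 × 1440 = 432.0 kN.
Governing: min(1989.1, 1005.1, 614.4, 450.0, 432.0) = 432.0 kN → net-section rupture.

432.0 kN (net-section rupture governs)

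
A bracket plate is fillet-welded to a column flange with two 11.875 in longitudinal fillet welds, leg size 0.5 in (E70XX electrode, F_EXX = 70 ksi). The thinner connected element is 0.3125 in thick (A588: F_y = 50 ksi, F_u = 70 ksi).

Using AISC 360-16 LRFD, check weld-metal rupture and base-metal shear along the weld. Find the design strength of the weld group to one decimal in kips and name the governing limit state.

Weld metal: throat = 0.707×0.5 = 0.3535 in, L = 2×11.875 = 23.75 in. φR_n = 0.75 × 0.6 × 70 × 0.3535 × 23.75 = 264.5 kips.
Base metal shear (0.3125 in plate): yield φR_n = 1.0×0.6×50×0.3125×23.75 = 222.7 kips; rupture φR_n = 0.75×0.6×70×0.3125×23.75 = 233.8 kips; take 222.7 kips (yield).
Governing: min(264.5, 222.7) = 222.7 kips → base-metal shear.

222.7 kips (base-metal shear governs)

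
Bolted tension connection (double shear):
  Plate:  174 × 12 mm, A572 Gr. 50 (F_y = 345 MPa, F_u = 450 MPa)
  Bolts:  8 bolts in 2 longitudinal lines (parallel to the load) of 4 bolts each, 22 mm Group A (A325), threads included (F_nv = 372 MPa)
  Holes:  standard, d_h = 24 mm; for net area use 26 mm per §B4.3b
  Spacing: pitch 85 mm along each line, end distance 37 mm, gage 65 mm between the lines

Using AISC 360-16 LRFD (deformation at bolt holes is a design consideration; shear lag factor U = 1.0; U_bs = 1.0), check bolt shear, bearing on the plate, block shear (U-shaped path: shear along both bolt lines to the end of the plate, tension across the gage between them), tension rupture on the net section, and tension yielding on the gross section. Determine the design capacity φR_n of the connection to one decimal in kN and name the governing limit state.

Bolt shear: A_b = π(22)²/4 = 380.13 mm². φR_n = 0.75 × 372 × 380.13 × 8 × 2 = 1696.9 kN.
Bearing (12 mm plate, F_u = 450 MPa): end bolts L_c = 37 − 24/2 = 25, R_n = min(1.2×25×12×450, 2.4×22×12×450) = 162 kN/bolt; interior L_c = 85 − 24 = 61, R_n = 285.12 kN/bolt. φR_n = 0.75 × (2×162 + 6×285.12) = 1526.0 kN.
Block shear: shear path 2×[37+3×85] = 2×292 mm, A_gv = 7008, A_nv = 2×(292 − 3.5×26)×12 = 4824 mm²; tension across gage: (65 − 1×26)×12 = 468 mm². R_n = min(0.6×450×4824, 0.6×345×7008) + 1.0×450×468 = min(1302.5, 1450.7) + 210.6 = 1513.1 kN. φR_n = 0.75 × 1513.1 = 1134.8 kN.
Tension rupture (net): A_n = (174 − 2×26)×12 = 1464 mm² (U = 1.0, A_e = A_n). φR_n = 0.75 × 450 × 1464 = 494.1 kN.
Tension yield (gross): A_g = 174×12 = 2088 mm². φR_n = 0.90 × 345 × 2088 = 648.3 kN.
Governing: min(1696.9, 1526.0, 1134.8, 494.1, 648.3) = 494.1 kN → net-section rupture.

494.1 kN (net-section rupture governs)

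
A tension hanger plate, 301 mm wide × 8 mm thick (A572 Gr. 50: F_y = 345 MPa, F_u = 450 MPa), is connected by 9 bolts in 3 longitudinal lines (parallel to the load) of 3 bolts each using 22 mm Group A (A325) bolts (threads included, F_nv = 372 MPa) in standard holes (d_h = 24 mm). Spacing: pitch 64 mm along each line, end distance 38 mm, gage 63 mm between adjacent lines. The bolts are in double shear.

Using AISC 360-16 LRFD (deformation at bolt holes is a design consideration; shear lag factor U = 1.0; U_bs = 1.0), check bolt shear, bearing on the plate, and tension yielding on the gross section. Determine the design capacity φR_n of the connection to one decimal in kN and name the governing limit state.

747.7 kN (gross-section yield governs)

Bolt shear: A_b = π(22)²/4 = 380.13 mm². φR_n = 0.75 × 372 × 380.13 × 9 × 2 = 1909.0 kN.
Bearing (8 mm plate, F_u = 450 MPa): end bolts L_c = 38 − 24/2 = 26, R_n = min(1.2×26×8×450, 2.4×22×8×450) = 112.32 kN/bolt; interior L_c = 64 − 24 = 40, R_n = 172.8 kN/bolt. φR_n = 0.75 × (3×112.32 + 6×172.8) = 1030.3 kN.
Tension yield (gross): A_g = 301×8 = 2408 mm². φR_n = 0.90 × 345 × 2408 = 747.7 kN.
Governing: min(1909.0, 1030.3, 747.7) = 747.7 kN → gross-section yield.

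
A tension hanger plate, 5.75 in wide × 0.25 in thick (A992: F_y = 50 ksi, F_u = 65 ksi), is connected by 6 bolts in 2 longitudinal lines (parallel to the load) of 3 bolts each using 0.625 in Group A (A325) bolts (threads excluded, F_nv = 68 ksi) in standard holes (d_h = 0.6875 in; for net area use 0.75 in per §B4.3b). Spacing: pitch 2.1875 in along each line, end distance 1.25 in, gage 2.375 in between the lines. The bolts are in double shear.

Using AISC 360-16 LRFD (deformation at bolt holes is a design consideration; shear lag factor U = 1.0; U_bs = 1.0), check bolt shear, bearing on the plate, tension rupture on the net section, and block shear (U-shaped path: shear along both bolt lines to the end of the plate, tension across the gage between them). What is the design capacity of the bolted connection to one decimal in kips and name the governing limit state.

Bolt shear: A_b = π(0.625)²/4 = 0.3068 in². φR_n = 0.75 × 68 × 0.3068 × 6 × 2 = 187.8 kips.
Bearing (0.25 in plate, F_u = 65 ksi): end bolts L_c = 1.25 − 0.6875/2 = 0.90625, R_n = min(1.2×0.90625×0.25×65, 2.4×0.625×0.25×65) = 17.672 kips/bolt; interior L_c = 2.1875 − 0.6875 = 1.5, R_n = 24.375 kips/bolt. φR_n = 0.75 × (2×17.672 + 4×24.375) = 99.6 kips.
Tension rupture (net): A_n = (5.75 − 2×0.75)×0.25 = 1.0625 in² (U = 1.0, A_e = A_n). φR_n = 0.75 × 65 × 1.0625 = 51.8 kips.
Block shear: shear path 2×[1.25+2×2.1875] = 2×5.625 in, A_gv = 2.8125, A_nv = 2×(5.625 − 2.5×0.75)×0.25 = 1.875 in²; tension across gage: (2.375 − 1×0.75)×0.25 = 0.40625 in². R_n = min(0.6×65×1.875, 0.6×50×2.8125) + 1.0×65×0.40625 = min(73.125, 84.375) + 26.406 = 99.531 kips. φR_n = 0.75 × 99.531 = 74.6 kips.
Governing: min(187.8, 99.6, 51.8, 74.6) = 51.8 kips → net-section rupture.

51.8 kips (net-section rupture governs)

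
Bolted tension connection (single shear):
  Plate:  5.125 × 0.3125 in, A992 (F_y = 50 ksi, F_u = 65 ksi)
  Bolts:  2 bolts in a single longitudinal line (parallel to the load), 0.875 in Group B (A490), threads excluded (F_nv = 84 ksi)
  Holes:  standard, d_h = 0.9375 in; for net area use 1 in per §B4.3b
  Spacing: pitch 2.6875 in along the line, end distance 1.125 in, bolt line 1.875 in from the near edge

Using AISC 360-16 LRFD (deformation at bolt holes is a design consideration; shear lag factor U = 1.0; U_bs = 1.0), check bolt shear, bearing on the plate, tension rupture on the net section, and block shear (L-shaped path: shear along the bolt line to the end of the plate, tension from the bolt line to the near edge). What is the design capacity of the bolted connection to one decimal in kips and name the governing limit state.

42.1 kips (block shear governs)

Bolt shear: A_b = π(0.875)²/4 = 0.60132 in². φR_n = 0.75 × 84 × 0.60132 × 2 × 1 = 75.8 kips.
Bearing (0.3125 in plate, F_u = 65 ksi): end bolts L_c = 1.125 − 0.9375/2 = 0.65625, R_n = min(1.2×0.65625×0.3125×65, 2.4×0.875×0.3125×65) = 15.996 kips/bolt; interior L_c = 2.6875 − 0.9375 = 1.75, R_n = 42.656 kips/bolt. φR_n = 0.75 × (1×15.996 + 1×42.656) = 44.0 kips.
Tension rupture (net): A_n = (5.125 − 1×1)×0.3125 = 1.2891 in² (U = 1.0, A_e = A_n). φR_n = 0.75 × 65 × 1.2891 = 62.8 kips.
Block shear: shear path 1×[1.125+1×2.6875] = 1×3.8125 in, A_gv = 1.1914, A_nv = 1×(3.8125 − 1.5×1)×0.3125 = 0.72266 in²; tension to near edge: (1.875 − 0.5×1)×0.3125 = 0.42969 in². R_n = min(0.6×65×0.72266, 0.6×50×1.1914) + 1.0×65×0.42969 = min(28.184, 35.742) + 27.93 = 56.114 kips. φR_n = 0.75 × 56.114 = 42.1 kips.
Governing: min(75.8, 44.0, 62.8, 42.1) = 42.1 kips → block shear.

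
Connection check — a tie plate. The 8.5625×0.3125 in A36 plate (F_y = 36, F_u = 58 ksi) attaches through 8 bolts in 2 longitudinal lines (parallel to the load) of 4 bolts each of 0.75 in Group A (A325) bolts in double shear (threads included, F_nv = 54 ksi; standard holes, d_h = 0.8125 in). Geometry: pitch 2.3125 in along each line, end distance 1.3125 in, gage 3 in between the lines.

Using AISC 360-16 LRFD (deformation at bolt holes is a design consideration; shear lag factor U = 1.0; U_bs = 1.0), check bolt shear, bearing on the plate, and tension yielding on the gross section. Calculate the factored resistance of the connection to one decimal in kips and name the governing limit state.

86.7 kips (gross-section yield governs)

Bolt shear: A_b = π(0.75)²/4 = 0.44179 in². φR_n = 0.75 × 54 × 0.44179 × 8 × 2 = 286.3 kips.
Bearing (0.3125 in plate, F_u = 58 ksi): end bolts L_c = 1.3125 − 0.8125/2 = 0.90625, R_n = min(1.2×0.90625×0.3125×58, 2.4×0.75×0.3125×58) = 19.711 kips/bolt; interior L_c = 2.3125 − 0.8125 = 1.5, R_n = 32.625 kips/bolt. φR_n = 0.75 × (2×19.711 + 6×32.625) = 176.4 kips.
Tension yield (gross): A_g = 8.5625×0.3125 = 2.6758 in². φR_n = 0.90 × 36 × 2.6758 = 86.7 kips.
Governing: min(286.3, 176.4, 86.7) = 86.7 kips → gross-section yield.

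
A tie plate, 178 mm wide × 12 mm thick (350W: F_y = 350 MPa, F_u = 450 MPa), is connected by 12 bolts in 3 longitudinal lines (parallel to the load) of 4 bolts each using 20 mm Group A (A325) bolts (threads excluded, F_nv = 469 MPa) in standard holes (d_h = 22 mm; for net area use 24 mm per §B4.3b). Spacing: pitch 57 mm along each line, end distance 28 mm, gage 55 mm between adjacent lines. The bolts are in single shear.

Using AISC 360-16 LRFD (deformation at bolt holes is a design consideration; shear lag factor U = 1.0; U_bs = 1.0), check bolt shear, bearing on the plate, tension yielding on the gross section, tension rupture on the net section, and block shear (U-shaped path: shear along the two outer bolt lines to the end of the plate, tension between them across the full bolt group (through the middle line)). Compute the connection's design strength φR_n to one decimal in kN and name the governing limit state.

Bolt shear: A_b = π(20)²/4 = 314.16 mm². φR_n = 0.75 × 469 × 314.16 × 12 × 1 = 1326.1 kN.
Bearing (12 mm plate, F_u = 450 MPa): end bolts L_c = 28 − 22/2 = 17, R_n = min(1.2×17×12×450, 2.4×20×12×450) = 110.16 kN/bolt; interior L_c = 57 − 22 = 35, R_n = 226.8 kN/bolt. φR_n = 0.75 × (3×110.16 + 9×226.8) = 1778.8 kN.
Tension yield (gross): A_g = 178×12 = 2136 mm². φR_n = 0.90 × 350 × 2136 = 672.8 kN.
Tension rupture (net): A_n = (178 − 3×24)×12 = 1272 mm² (U = 1.0, A_e = A_n). φR_n = 0.75 × 450 × 1272 = 429.3 kN.
Block shear: shear path 2×[28+3×57] = 2×199 mm, A_gv = 4776, A_nv = 2×(199 − 3.5×24)×12 = 2760 mm²; tension across gage: (110 − 2×24)×12 = 744 mm². R_n = min(0.6×450×2760, 0.6×350×4776) + 1.0×450×744 = min(745.2, 1003) + 334.8 = 1080 kN. φR_n = 0.75 × 1080 = 810.0 kN.
Governing: min(1326.1, 1778.8, 672.8, 429.3, 810.0) = 429.3 kN → net-section rupture.

429.3 kN (net-section rupture governs)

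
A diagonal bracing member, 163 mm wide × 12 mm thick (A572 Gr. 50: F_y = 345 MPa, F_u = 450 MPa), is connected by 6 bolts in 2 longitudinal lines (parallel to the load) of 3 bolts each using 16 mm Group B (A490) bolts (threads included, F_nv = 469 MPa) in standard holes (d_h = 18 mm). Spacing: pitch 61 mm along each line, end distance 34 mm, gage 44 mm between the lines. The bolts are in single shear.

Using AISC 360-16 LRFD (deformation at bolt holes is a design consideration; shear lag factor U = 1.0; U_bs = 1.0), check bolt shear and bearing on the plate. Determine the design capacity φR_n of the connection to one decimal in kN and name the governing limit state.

Bolt shear: A_b = π(16)²/4 = 201.06 mm². φR_n = 0.75 × 469 × 201.06 × 6 × 1 = 424.3 kN.
Bearing (12 mm plate, F_u = 450 MPa): end bolts L_c = 34 − 18/2 = 25, R_n = min(1.2×25×12×450, 2.4×16×12×450) = 162 kN/bolt; interior L_c = 61 − 18 = 43, R_n = 207.36 kN/bolt. φR_n = 0.75 × (2×162 + 4×207.36) = 865.1 kN.
Governing: min(424.3, 865.1) = 424.3 kN → bolt shear.

424.3 kN (bolt shear governs)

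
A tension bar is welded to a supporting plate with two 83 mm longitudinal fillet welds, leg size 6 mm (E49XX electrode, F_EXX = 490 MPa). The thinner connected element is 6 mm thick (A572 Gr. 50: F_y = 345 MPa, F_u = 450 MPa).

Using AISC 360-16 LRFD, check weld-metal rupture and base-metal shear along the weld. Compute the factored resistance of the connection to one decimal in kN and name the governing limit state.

Weld metal: throat = 0.707×6 = 4.242 mm, L = 2×83 = 166 mm. φR_n = 0.75 × 0.6 × 490 × 4.242 × 166 = 155.3 kN.
Base metal shear (6 mm plate): yield φR_n = 1.0×0.6×345×6×166 = 206.2 kN; rupture φR_n = 0.75×0.6×450×6×166 = 201.7 kN; take 201.7 kN (rupture).
Governing: min(155.3, 201.7) = 155.3 kN → weld metal.

155.3 kN (weld metal governs)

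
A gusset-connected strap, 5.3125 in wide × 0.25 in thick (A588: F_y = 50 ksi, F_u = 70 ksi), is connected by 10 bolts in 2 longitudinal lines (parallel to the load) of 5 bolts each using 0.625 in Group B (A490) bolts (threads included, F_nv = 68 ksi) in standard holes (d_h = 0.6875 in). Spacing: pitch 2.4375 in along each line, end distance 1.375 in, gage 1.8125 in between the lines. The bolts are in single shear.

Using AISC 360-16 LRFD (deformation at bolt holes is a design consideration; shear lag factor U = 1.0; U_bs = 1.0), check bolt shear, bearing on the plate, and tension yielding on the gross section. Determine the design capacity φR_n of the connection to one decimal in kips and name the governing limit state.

59.8 kips (gross-section yield governs)

Bolt shear: A_b = π(0.625)²/4 = 0.3068 in². φR_n = 0.75 × 68 × 0.3068 × 10 × 1 = 156.5 kips.
Bearing (0.25 in plate, F_u = 70 ksi): end bolts L_c = 1.375 − 0.6875/2 = 1.03125, R_n = min(1.2×1.03125×0.25×70, 2.4×0.625×0.25×70) = 21.656 kips/bolt; interior L_c = 2.4375 − 0.6875 = 1.75, R_n = 26.25 kips/bolt. φR_n = 0.75 × (2×21.656 + 8×26.25) = 190.0 kips.
Tension yield (gross): A_g = 5.3125×0.25 = 1.3281 in². φR_n = 0.90 × 50 × 1.3281 = 59.8 kips.
Governing: min(156.5, 190.0, 59.8) = 59.8 kips → gross-section yield.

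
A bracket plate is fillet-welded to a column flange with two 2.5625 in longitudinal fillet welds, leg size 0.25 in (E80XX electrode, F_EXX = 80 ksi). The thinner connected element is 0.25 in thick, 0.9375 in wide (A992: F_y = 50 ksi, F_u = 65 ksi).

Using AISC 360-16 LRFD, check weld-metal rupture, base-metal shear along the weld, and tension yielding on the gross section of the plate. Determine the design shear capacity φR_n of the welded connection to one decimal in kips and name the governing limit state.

10.5 kips (gross-section yield governs)

Weld metal: throat = 0.707×0.25 = 0.17675 in, L = 2×2.5625 = 5.125 in. φR_n = 0.75 × 0.6 × 80 × 0.17675 × 5.125 = 32.6 kips.
Base metal shear (0.25 in plate): yield φR_n = 1.0×0.6×50×0.25×5.125 = 38.4 kips; rupture φR_n = 0.75×0.6×65×0.25×5.125 = 37.5 kips; take 37.5 kips (rupture).
Tension yield (gross): A_g = 0.9375×0.25 = 0.23438 in². φR_n = 0.90 × 50 × 0.23438 = 10.5 kips.
Governing: min(32.6, 37.5, 10.5) = 10.5 kips → gross-section yield.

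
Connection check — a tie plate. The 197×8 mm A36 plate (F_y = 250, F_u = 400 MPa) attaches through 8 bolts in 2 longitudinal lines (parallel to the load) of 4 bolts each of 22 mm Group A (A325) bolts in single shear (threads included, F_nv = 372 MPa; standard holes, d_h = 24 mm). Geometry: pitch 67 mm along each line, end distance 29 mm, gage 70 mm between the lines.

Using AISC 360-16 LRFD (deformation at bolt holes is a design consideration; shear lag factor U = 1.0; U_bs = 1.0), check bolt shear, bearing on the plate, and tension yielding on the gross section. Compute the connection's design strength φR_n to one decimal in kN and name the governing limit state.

354.6 kN (gross-section yield governs)

Bolt shear: A_b = π(22)²/4 = 380.13 mm². φR_n = 0.75 × 372 × 380.13 × 8 × 1 = 848.5 kN.
Bearing (8 mm plate, F_u = 400 MPa): end bolts L_c = 29 − 24/2 = 17, R_n = min(1.2×17×8×400, 2.4×22×8×400) = 65.28 kN/bolt; interior L_c = 67 − 24 = 43, R_n = 165.12 kN/bolt. φR_n = 0.75 × (2×65.28 + 6×165.12) = 841.0 kN.
Tension yield (gross): A_g = 197×8 = 1576 mm². φR_n = 0.90 × 250 × 1576 = 354.6 kN.
Governing: min(848.5, 841.0, 354.6) = 354.6 kN → gross-section yield.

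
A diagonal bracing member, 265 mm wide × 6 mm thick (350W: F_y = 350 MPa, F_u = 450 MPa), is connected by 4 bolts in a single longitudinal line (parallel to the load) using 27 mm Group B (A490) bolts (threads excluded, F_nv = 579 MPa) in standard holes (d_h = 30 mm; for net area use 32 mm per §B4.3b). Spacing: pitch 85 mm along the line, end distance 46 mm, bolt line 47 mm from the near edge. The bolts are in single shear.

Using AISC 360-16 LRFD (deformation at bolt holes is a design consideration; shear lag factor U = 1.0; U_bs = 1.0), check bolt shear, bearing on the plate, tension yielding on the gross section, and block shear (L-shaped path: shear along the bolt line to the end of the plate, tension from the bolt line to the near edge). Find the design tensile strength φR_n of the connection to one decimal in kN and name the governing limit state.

292.4 kN (block shear governs)

Bolt shear: A_b = π(27)²/4 = 572.56 mm². φR_n = 0.75 × 579 × 572.56 × 4 × 1 = 994.5 kN.
Bearing (6 mm plate, F_u = 450 MPa): end bolts L_c = 46 − 30/2 = 31, R_n = min(1.2×31×6×450, 2.4×27×6×450) = 100.44 kN/bolt; interior L_c = 85 − 30 = 55, R_n = 174.96 kN/bolt. φR_n = 0.75 × (1×100.44 + 3×174.96) = 469.0 kN.
Tension yield (gross): A_g = 265×6 = 1590 mm². φR_n = 0.90 × 350 × 1590 = 500.9 kN.
Block shear: shear path 1×[46+3×85] = 1×301 mm, A_gv = 1806, A_nv = 1×(301 − 3.5×32)×6 = 1134 mm²; tension to near edge: (47 − 0.5×32)×6 = 186 mm². R_n = min(0.6×450×1134, 0.6×350×1806) + 1.0×450×186 = min(306.18, 379.26) + 83.7 = 389.88 kN. φR_n = 0.75 × 389.88 = 292.4 kN.
Governing: min(994.5, 469.0, 500.9, 292.4) = 292.4 kN → block shear.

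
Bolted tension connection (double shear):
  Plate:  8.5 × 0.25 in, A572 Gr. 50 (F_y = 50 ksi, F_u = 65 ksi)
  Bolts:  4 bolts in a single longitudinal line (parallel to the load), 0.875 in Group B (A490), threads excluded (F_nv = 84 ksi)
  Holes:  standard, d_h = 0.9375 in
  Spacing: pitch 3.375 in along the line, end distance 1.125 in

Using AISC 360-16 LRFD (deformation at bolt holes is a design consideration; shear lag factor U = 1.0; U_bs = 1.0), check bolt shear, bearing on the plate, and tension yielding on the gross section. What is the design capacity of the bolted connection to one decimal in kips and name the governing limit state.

Bolt shear: A_b = π(0.875)²/4 = 0.60132 in². φR_n = 0.75 × 84 × 0.60132 × 4 × 2 = 303.1 kips.
Bearing (0.25 in plate, F_u = 65 ksi): end bolts L_c = 1.125 − 0.9375/2 = 0.65625, R_n = min(1.2×0.65625×0.25×65, 2.4×0.875×0.25×65) = 12.797 kips/bolt; interior L_c = 3.375 − 0.9375 = 2.4375, R_n = 34.125 kips/bolt. φR_n = 0.75 × (1×12.797 + 3×34.125) = 86.4 kips.
Tension yield (gross): A_g = 8.5×0.25 = 2.125 in². φR_n = 0.90 × 50 × 2.125 = 95.6 kips.
Governing: min(303.1, 86.4, 95.6) = 86.4 kips → bearing.

86.4 kips (bearing governs)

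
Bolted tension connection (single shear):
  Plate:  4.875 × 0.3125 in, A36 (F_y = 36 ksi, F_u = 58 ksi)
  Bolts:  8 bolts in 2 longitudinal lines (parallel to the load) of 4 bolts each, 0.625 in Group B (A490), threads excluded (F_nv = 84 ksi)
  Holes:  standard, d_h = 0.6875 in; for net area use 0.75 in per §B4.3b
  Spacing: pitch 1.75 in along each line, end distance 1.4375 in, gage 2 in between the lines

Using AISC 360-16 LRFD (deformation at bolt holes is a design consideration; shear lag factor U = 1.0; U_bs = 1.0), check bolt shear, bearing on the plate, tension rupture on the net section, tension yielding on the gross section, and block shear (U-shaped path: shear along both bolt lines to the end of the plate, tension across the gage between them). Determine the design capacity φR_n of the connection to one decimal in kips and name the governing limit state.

Bolt shear: A_b = π(0.625)²/4 = 0.3068 in². φR_n = 0.75 × 84 × 0.3068 × 8 × 1 = 154.6 kips.
Bearing (0.3125 in plate, F_u = 58 ksi): end bolts L_c = 1.4375 − 0.6875/2 = 1.09375, R_n = min(1.2×1.09375×0.3125×58, 2.4×0.625×0.3125×58) = 23.789 kips/bolt; interior L_c = 1.75 − 0.6875 = 1.0625, R_n = 23.109 kips/bolt. φR_n = 0.75 × (2×23.789 + 6×23.109) = 139.7 kips.
Tension rupture (net): A_n = (4.875 − 2×0.75)×0.3125 = 1.0547 in² (U = 1.0, A_e = A_n). φR_n = 0.75 × 58 × 1.0547 = 45.9 kips.
Tension yield (gross): A_g = 4.875×0.3125 = 1.5234 in². φR_n = 0.90 × 36 × 1.5234 = 49.4 kips.
Block shear: shear path 2×[1.4375+3×1.75] = 2×6.6875 in, A_gv = 4.1797, A_nv = 2×(6.6875 − 3.5×0.75)×0.3125 = 2.5391 in²; tension across gage: (2 − 1×0.75)×0.3125 = 0.39063 in². R_n = min(0.6×58×2.5391, 0.6×36×4.1797) + 1.0×58×0.39063 = min(88.361, 90.282) + 22.657 = 111.02 kips. φR_n = 0.75 × 111.02 = 83.3 kips.
Governing: min(154.6, 139.7, 45.9, 49.4, 83.3) = 45.9 kips → net-section rupture.

45.9 kips (net-section rupture governs)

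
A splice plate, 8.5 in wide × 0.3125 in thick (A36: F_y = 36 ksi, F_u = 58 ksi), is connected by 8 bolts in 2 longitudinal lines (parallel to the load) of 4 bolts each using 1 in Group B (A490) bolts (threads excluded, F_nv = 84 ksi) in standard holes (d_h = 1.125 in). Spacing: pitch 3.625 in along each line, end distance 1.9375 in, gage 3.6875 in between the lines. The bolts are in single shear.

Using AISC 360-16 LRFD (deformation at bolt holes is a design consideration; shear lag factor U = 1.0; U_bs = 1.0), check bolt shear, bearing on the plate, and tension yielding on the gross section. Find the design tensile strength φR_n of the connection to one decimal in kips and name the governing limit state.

Bolt shear: A_b = π(1)²/4 = 0.7854 in². φR_n = 0.75 × 84 × 0.7854 × 8 × 1 = 395.8 kips.
Bearing (0.3125 in plate, F_u = 58 ksi): end bolts L_c = 1.9375 − 1.125/2 = 1.375, R_n = min(1.2×1.375×0.3125×58, 2.4×1×0.3125×58) = 29.906 kips/bolt; interior L_c = 3.625 − 1.125 = 2.5, R_n = 43.5 kips/bolt. φR_n = 0.75 × (2×29.906 + 6×43.5) = 240.6 kips.
Tension yield (gross): A_g = 8.5×0.3125 = 2.6563 in². φR_n = 0.90 × 36 × 2.6563 = 86.1 kips.
Governing: min(395.8, 240.6, 86.1) = 86.1 kips → gross-section yield.

86.1 kips (gross-section yield governs)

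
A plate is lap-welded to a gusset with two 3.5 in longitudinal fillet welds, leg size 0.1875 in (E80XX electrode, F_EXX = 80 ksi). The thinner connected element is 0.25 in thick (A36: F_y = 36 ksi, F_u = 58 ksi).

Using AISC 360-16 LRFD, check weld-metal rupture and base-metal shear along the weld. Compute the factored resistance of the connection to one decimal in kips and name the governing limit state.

Weld metal: throat = 0.707×0.1875 = 0.13256 in, L = 2×3.5 = 7 in. φR_n = 0.75 × 0.6 × 80 × 0.13256 × 7 = 33.4 kips.
Base metal shear (0.25 in plate): yield φR_n = 1.0×0.6×36×0.25×7 = 37.8 kips; rupture φR_n = 0.75×0.6×58×0.25×7 = 45.7 kips; take 37.8 kips (yield).
Governing: min(33.4, 37.8) = 33.4 kips → weld metal.

33.4 kips (weld metal governs)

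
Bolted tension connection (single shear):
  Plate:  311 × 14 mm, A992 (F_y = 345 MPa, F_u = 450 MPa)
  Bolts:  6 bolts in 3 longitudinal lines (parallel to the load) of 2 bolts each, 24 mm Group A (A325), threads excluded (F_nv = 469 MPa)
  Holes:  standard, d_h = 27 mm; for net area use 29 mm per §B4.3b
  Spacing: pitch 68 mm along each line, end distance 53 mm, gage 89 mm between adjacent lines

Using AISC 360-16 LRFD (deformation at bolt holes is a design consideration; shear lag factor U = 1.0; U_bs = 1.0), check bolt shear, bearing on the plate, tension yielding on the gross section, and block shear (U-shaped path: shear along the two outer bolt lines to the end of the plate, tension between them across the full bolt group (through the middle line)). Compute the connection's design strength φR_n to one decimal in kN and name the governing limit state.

Bolt shear: A_b = π(24)²/4 = 452.39 mm². φR_n = 0.75 × 469 × 452.39 × 6 × 1 = 954.8 kN.
Bearing (14 mm plate, F_u = 450 MPa): end bolts L_c = 53 − 27/2 = 39.5, R_n = min(1.2×39.5×14×450, 2.4×24×14×450) = 298.62 kN/bolt; interior L_c = 68 − 27 = 41, R_n = 309.96 kN/bolt. φR_n = 0.75 × (3×298.62 + 3×309.96) = 1369.3 kN.
Tension yield (gross): A_g = 311×14 = 4354 mm². φR_n = 0.90 × 345 × 4354 = 1351.9 kN.
Block shear: shear path 2×[53+1×68] = 2×121 mm, A_gv = 3388, A_nv = 2×(121 − 1.5×29)×14 = 2170 mm²; tension across gage: (178 − 2×29)×14 = 1680 mm². R_n = min(0.6×450×2170, 0.6×345×3388) + 1.0×450×1680 = min(585.9, 701.32) + 756 = 1341.9 kN. φR_n = 0.75 × 1341.9 = 1006.4 kN.
Governing: min(954.8, 1369.3, 1351.9, 1006.4) = 954.8 kN → bolt shear.

954.8 kN (bolt shear governs)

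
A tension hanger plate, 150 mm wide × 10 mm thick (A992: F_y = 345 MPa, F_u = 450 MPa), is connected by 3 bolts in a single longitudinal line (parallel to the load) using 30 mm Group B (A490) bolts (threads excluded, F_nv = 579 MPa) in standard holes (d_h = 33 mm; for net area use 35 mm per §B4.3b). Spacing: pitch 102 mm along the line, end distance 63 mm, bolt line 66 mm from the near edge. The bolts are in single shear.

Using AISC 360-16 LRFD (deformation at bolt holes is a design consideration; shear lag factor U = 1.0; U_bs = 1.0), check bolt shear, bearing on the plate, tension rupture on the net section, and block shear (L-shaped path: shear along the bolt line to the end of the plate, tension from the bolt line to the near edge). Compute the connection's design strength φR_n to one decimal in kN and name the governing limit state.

Bolt shear: A_b = π(30)²/4 = 706.86 mm². φR_n = 0.75 × 579 × 706.86 × 3 × 1 = 920.9 kN.
Bearing (10 mm plate, F_u = 450 MPa): end bolts L_c = 63 − 33/2 = 46.5, R_n = min(1.2×46.5×10×450, 2.4×30×10×450) = 251.1 kN/bolt; interior L_c = 102 − 33 = 69, R_n = 324 kN/bolt. φR_n = 0.75 × (1×251.1 + 2×324) = 674.3 kN.
Tension rupture (net): A_n = (150 − 1×35)×10 = 1150 mm² (U = 1.0, A_e = A_n). φR_n = 0.75 × 450 × 1150 = 388.1 kN.
Block shear: shear path 1×[63+2×102] = 1×267 mm, A_gv = 2670, A_nv = 1×(267 − 2.5×35)×10 = 1795 mm²; tension to near edge: (66 − 0.5×35)×10 = 485 mm². R_n = min(0.6×450×1795, 0.6×345×2670) + 1.0×450×485 = min(484.65, 552.69) + 218.25 = 702.9 kN. φR_n = 0.75 × 702.9 = 527.2 kN.
Governing: min(920.9, 674.3, 388.1, 527.2) = 388.1 kN → net-section rupture.

388.1 kN (net-section rupture governs)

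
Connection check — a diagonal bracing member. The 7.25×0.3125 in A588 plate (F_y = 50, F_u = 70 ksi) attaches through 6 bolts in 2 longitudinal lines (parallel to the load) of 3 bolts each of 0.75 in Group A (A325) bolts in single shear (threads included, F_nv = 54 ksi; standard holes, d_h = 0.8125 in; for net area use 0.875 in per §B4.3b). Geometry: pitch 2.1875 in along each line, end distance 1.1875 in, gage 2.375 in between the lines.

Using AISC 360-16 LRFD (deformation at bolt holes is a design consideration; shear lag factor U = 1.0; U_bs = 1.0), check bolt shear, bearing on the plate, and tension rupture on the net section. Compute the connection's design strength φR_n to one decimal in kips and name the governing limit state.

90.2 kips (net-section rupture governs)

Bolt shear: A_b = π(0.75)²/4 = 0.44179 in². φR_n = 0.75 × 54 × 0.44179 × 6 × 1 = 107.4 kips.
Bearing (0.3125 in plate, F_u = 70 ksi): end bolts L_c = 1.1875 − 0.8125/2 = 0.78125, R_n = min(1.2×0.78125×0.3125×70, 2.4×0.75×0.3125×70) = 20.508 kips/bolt; interior L_c = 2.1875 − 0.8125 = 1.375, R_n = 36.094 kips/bolt. φR_n = 0.75 × (2×20.508 + 4×36.094) = 139.0 kips.
Tension rupture (net): A_n = (7.25 − 2×0.875)×0.3125 = 1.7188 in² (U = 1.0, A_e = A_n). φR_n = 0.75 × 70 × 1.7188 = 90.2 kips.
Governing: min(107.4, 139.0, 90.2) = 90.2 kips → net-section rupture.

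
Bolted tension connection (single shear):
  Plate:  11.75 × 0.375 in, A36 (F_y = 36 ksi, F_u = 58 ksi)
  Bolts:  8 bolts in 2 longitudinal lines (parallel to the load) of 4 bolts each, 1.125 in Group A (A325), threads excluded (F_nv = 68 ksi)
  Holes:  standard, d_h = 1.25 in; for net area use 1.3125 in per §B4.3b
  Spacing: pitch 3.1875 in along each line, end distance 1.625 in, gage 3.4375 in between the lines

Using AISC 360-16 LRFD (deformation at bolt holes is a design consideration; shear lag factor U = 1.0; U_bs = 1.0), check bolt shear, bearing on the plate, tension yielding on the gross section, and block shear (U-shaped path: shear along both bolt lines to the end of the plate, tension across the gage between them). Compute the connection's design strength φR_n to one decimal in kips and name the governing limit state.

142.8 kips (gross-section yield governs)

Bolt shear: A_b = π(1.125)²/4 = 0.99402 in². φR_n = 0.75 × 68 × 0.99402 × 8 × 1 = 405.6 kips.
Bearing (0.375 in plate, F_u = 58 ksi): end bolts L_c = 1.625 − 1.25/2 = 1, R_n = min(1.2×1×0.375×58, 2.4×1.125×0.375×58) = 26.1 kips/bolt; interior L_c = 3.1875 − 1.25 = 1.9375, R_n = 50.569 kips/bolt. φR_n = 0.75 × (2×26.1 + 6×50.569) = 266.7 kips.
Tension yield (gross): A_g = 11.75×0.375 = 4.4063 in². φR_n = 0.90 × 36 × 4.4063 = 142.8 kips.
Block shear: shear path 2×[1.625+3×3.1875] = 2×11.1875 in, A_gv = 8.3906, A_nv = 2×(11.1875 − 3.5×1.3125)×0.375 = 4.9453 in²; tension across gage: (3.4375 − 1×1.3125)×0.375 = 0.79688 in². R_n = min(0.6×58×4.9453, 0.6×36×8.3906) + 1.0×58×0.79688 = min(172.1, 181.24) + 46.219 = 218.32 kips. φR_n = 0.75 × 218.32 = 163.7 kips.
Governing: min(405.6, 266.7, 142.8, 163.7) = 142.8 kips → gross-section yield.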